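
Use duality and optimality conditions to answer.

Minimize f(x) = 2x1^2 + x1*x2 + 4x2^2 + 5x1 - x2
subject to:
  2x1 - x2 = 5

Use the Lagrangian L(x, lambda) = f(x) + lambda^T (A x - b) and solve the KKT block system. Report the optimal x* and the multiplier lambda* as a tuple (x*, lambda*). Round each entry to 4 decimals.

Form the Lagrangian:
  L(x, lambda) = (1/2) x^T Q x + c^T x + lambda^T (A x - b)
Stationarity (grad_x L = 0): Q x + c + A^T lambda = 0.
Primal feasibility: A x = b.

This gives the KKT block system:
  [ Q   A^T ] [ x     ]   [-c ]
  [ A    0  ] [ lambda ] = [ b ]

Solving the linear system:
  x*      = (2.05, -0.9)
  lambda* = (-6.15)
  f(x*)   = 20.95

x* = (2.05, -0.9), lambda* = (-6.15)


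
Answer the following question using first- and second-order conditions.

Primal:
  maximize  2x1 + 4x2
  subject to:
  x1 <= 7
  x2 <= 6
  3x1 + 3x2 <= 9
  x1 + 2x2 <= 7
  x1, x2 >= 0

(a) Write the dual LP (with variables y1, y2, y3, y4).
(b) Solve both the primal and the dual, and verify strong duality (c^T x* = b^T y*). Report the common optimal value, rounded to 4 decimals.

The standard primal-dual pair for 'max c^T x s.t. A x <= b, x >= 0' is:
  Dual:  min b^T y  s.t.  A^T y >= c,  y >= 0.

So the dual LP is:
  minimize  7y1 + 6y2 + 9y3 + 7y4
  subject to:
    y1 + 3y3 + y4 >= 2
    y2 + 3y3 + 2y4 >= 4
    y1, y2, y3, y4 >= 0

Solving the primal: x* = (0, 3).
  primal value c^T x* = 12.
Solving the dual: y* = (0, 0, 1.3333, 0).
  dual value b^T y* = 12.
Strong duality: c^T x* = b^T y*. Confirmed.

12


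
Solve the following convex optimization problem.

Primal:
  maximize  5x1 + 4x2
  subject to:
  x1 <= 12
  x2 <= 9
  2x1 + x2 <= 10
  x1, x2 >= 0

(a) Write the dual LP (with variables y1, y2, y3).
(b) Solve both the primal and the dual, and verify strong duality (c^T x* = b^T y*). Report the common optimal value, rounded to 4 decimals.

The standard primal-dual pair for 'max c^T x s.t. A x <= b, x >= 0' is:
  Dual:  min b^T y  s.t.  A^T y >= c,  y >= 0.

So the dual LP is:
  minimize  12y1 + 9y2 + 10y3
  subject to:
    y1 + 2y3 >= 5
    y2 + y3 >= 4
    y1, y2, y3 >= 0

Solving the primal: x* = (0.5, 9).
  primal value c^T x* = 38.5.
Solving the dual: y* = (0, 1.5, 2.5).
  dual value b^T y* = 38.5.
Strong duality: c^T x* = b^T y*. Confirmed.

38.5


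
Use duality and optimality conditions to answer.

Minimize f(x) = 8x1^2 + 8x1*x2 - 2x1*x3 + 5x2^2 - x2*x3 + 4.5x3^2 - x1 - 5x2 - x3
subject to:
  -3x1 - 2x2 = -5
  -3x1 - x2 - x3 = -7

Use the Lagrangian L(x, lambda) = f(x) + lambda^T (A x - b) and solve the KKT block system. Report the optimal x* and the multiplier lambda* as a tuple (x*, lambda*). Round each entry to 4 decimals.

Form the Lagrangian:
  L(x, lambda) = (1/2) x^T Q x + c^T x + lambda^T (A x - b)
Stationarity (grad_x L = 0): Q x + c + A^T lambda = 0.
Primal feasibility: A x = b.

This gives the KKT block system:
  [ Q   A^T ] [ x     ]   [-c ]
  [ A    0  ] [ lambda ] = [ b ]

Solving the linear system:
  x*      = (1.8966, -0.3448, 1.6552)
  lambda* = (-2.6897, 10.4483)
  f(x*)   = 28.931

x* = (1.8966, -0.3448, 1.6552), lambda* = (-2.6897, 10.4483)


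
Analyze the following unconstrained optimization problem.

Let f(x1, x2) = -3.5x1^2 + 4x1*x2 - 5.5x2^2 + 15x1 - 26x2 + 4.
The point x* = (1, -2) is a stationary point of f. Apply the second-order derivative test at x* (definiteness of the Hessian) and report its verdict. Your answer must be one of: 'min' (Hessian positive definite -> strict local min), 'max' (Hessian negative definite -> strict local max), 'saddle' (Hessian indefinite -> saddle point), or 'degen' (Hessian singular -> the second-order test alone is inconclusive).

Compute the Hessian H = grad^2 f:
  H = [[-7, 4], [4, -11]]
Verify stationarity: grad f(x*) = H x* + g = (0, 0).
Eigenvalues of H: -13.4721, -4.5279.
Both eigenvalues < 0, so H is negative definite -> x* is a strict local max.

max


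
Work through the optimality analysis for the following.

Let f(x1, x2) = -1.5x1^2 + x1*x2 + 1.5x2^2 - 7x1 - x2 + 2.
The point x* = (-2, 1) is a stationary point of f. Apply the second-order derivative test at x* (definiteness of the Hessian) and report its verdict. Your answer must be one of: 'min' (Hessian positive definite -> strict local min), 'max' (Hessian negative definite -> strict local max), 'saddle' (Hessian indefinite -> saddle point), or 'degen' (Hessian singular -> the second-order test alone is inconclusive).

Compute the Hessian H = grad^2 f:
  H = [[-3, 1], [1, 3]]
Verify stationarity: grad f(x*) = H x* + g = (0, 0).
Eigenvalues of H: -3.1623, 3.1623.
Eigenvalues have mixed signs, so H is indefinite -> x* is a saddle point.

saddle


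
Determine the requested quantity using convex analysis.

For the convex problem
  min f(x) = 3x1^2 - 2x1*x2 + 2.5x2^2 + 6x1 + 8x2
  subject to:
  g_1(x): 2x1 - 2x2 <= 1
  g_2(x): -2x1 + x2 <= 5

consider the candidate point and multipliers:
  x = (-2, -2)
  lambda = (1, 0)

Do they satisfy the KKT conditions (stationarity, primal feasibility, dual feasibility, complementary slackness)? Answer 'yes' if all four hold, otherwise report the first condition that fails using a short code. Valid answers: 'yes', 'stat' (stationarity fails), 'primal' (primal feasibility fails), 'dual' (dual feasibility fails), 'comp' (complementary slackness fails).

Gradient of f: grad f(x) = Q x + c = (-2, 2)
Constraint values g_i(x) = a_i^T x - b_i:
  g_1((-2, -2)) = -1
  g_2((-2, -2)) = -3
Stationarity residual: grad f(x) + sum_i lambda_i a_i = (0, 0)
  -> stationarity OK
Primal feasibility (all g_i <= 0): OK
Dual feasibility (all lambda_i >= 0): OK
Complementary slackness (lambda_i * g_i(x) = 0 for all i): FAILS

Verdict: the first failing condition is complementary_slackness -> comp.

comp


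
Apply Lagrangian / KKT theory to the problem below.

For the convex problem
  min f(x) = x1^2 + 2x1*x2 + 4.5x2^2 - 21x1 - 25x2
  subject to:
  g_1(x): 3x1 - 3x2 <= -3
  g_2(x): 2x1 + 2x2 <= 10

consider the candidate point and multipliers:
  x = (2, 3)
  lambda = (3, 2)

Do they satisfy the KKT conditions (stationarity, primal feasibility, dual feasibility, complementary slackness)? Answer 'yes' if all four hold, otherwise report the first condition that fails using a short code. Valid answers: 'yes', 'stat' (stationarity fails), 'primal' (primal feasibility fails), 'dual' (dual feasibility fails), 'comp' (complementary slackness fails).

Gradient of f: grad f(x) = Q x + c = (-11, 6)
Constraint values g_i(x) = a_i^T x - b_i:
  g_1((2, 3)) = 0
  g_2((2, 3)) = 0
Stationarity residual: grad f(x) + sum_i lambda_i a_i = (2, 1)
  -> stationarity FAILS
Primal feasibility (all g_i <= 0): OK
Dual feasibility (all lambda_i >= 0): OK
Complementary slackness (lambda_i * g_i(x) = 0 for all i): OK

Verdict: the first failing condition is stationarity -> stat.

stat


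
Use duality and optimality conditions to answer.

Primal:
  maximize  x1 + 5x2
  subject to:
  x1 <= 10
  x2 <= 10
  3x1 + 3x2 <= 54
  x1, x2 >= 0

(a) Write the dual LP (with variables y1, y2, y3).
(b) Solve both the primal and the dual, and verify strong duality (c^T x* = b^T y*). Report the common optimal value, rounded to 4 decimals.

The standard primal-dual pair for 'max c^T x s.t. A x <= b, x >= 0' is:
  Dual:  min b^T y  s.t.  A^T y >= c,  y >= 0.

So the dual LP is:
  minimize  10y1 + 10y2 + 54y3
  subject to:
    y1 + 3y3 >= 1
    y2 + 3y3 >= 5
    y1, y2, y3 >= 0

Solving the primal: x* = (8, 10).
  primal value c^T x* = 58.
Solving the dual: y* = (0, 4, 0.3333).
  dual value b^T y* = 58.
Strong duality: c^T x* = b^T y*. Confirmed.

58


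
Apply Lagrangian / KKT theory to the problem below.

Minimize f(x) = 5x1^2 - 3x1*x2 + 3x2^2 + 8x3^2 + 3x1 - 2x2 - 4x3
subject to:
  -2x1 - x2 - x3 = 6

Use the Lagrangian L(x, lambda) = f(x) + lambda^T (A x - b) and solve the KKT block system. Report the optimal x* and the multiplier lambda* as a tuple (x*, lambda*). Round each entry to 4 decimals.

Form the Lagrangian:
  L(x, lambda) = (1/2) x^T Q x + c^T x + lambda^T (A x - b)
Stationarity (grad_x L = 0): Q x + c + A^T lambda = 0.
Primal feasibility: A x = b.

This gives the KKT block system:
  [ Q   A^T ] [ x     ]   [-c ]
  [ A    0  ] [ lambda ] = [ b ]

Solving the linear system:
  x*      = (-2.0635, -1.7344, -0.1385)
  lambda* = (-6.216)
  f(x*)   = 17.5642

x* = (-2.0635, -1.7344, -0.1385), lambda* = (-6.216)


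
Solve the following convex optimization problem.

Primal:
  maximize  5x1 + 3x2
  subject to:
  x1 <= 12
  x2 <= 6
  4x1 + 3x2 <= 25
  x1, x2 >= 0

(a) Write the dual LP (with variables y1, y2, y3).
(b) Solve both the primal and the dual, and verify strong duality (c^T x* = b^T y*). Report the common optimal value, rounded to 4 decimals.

The standard primal-dual pair for 'max c^T x s.t. A x <= b, x >= 0' is:
  Dual:  min b^T y  s.t.  A^T y >= c,  y >= 0.

So the dual LP is:
  minimize  12y1 + 6y2 + 25y3
  subject to:
    y1 + 4y3 >= 5
    y2 + 3y3 >= 3
    y1, y2, y3 >= 0

Solving the primal: x* = (6.25, 0).
  primal value c^T x* = 31.25.
Solving the dual: y* = (0, 0, 1.25).
  dual value b^T y* = 31.25.
Strong duality: c^T x* = b^T y*. Confirmed.

31.25


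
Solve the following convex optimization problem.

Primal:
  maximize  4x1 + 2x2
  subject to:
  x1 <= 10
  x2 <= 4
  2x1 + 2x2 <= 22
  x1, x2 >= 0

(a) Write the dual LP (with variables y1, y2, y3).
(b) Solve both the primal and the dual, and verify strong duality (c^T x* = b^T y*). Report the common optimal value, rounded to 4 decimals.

The standard primal-dual pair for 'max c^T x s.t. A x <= b, x >= 0' is:
  Dual:  min b^T y  s.t.  A^T y >= c,  y >= 0.

So the dual LP is:
  minimize  10y1 + 4y2 + 22y3
  subject to:
    y1 + 2y3 >= 4
    y2 + 2y3 >= 2
    y1, y2, y3 >= 0

Solving the primal: x* = (10, 1).
  primal value c^T x* = 42.
Solving the dual: y* = (2, 0, 1).
  dual value b^T y* = 42.
Strong duality: c^T x* = b^T y*. Confirmed.

42


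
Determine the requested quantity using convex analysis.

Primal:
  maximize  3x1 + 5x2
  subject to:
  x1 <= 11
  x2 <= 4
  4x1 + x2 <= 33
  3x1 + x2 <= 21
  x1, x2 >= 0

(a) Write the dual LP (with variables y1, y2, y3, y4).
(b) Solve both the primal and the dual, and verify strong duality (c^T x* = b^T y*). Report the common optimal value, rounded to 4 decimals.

The standard primal-dual pair for 'max c^T x s.t. A x <= b, x >= 0' is:
  Dual:  min b^T y  s.t.  A^T y >= c,  y >= 0.

So the dual LP is:
  minimize  11y1 + 4y2 + 33y3 + 21y4
  subject to:
    y1 + 4y3 + 3y4 >= 3
    y2 + y3 + y4 >= 5
    y1, y2, y3, y4 >= 0

Solving the primal: x* = (5.6667, 4).
  primal value c^T x* = 37.
Solving the dual: y* = (0, 4, 0, 1).
  dual value b^T y* = 37.
Strong duality: c^T x* = b^T y*. Confirmed.

37


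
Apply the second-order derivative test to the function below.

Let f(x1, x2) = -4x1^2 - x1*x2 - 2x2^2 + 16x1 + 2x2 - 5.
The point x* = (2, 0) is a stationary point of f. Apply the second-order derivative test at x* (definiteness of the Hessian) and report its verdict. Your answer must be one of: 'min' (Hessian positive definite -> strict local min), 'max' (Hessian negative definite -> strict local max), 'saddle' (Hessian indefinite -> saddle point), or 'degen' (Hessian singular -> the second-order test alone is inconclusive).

Compute the Hessian H = grad^2 f:
  H = [[-8, -1], [-1, -4]]
Verify stationarity: grad f(x*) = H x* + g = (0, 0).
Eigenvalues of H: -8.2361, -3.7639.
Both eigenvalues < 0, so H is negative definite -> x* is a strict local max.

max


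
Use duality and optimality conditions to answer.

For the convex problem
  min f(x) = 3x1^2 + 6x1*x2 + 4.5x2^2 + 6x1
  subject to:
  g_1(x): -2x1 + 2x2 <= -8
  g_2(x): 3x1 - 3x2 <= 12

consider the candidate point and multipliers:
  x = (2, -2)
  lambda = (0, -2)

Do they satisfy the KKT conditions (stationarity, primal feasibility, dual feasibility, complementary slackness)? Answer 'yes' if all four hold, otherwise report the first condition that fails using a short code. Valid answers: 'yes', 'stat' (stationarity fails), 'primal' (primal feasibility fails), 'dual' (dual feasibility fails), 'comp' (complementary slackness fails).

Gradient of f: grad f(x) = Q x + c = (6, -6)
Constraint values g_i(x) = a_i^T x - b_i:
  g_1((2, -2)) = 0
  g_2((2, -2)) = 0
Stationarity residual: grad f(x) + sum_i lambda_i a_i = (0, 0)
  -> stationarity OK
Primal feasibility (all g_i <= 0): OK
Dual feasibility (all lambda_i >= 0): FAILS
Complementary slackness (lambda_i * g_i(x) = 0 for all i): OK

Verdict: the first failing condition is dual_feasibility -> dual.

dual


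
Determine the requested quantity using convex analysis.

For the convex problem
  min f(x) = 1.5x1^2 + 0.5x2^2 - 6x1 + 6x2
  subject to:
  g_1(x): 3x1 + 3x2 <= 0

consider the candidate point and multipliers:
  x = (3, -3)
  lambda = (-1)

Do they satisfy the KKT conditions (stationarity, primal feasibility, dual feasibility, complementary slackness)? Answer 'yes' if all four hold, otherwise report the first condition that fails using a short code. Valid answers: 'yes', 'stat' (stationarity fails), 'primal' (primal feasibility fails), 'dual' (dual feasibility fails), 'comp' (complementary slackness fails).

Gradient of f: grad f(x) = Q x + c = (3, 3)
Constraint values g_i(x) = a_i^T x - b_i:
  g_1((3, -3)) = 0
Stationarity residual: grad f(x) + sum_i lambda_i a_i = (0, 0)
  -> stationarity OK
Primal feasibility (all g_i <= 0): OK
Dual feasibility (all lambda_i >= 0): FAILS
Complementary slackness (lambda_i * g_i(x) = 0 for all i): OK

Verdict: the first failing condition is dual_feasibility -> dual.

dual


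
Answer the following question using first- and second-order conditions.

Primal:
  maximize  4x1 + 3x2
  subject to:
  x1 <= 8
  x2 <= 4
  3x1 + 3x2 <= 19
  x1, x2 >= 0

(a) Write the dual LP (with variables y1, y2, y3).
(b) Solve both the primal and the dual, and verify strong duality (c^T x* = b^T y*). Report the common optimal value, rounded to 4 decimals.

The standard primal-dual pair for 'max c^T x s.t. A x <= b, x >= 0' is:
  Dual:  min b^T y  s.t.  A^T y >= c,  y >= 0.

So the dual LP is:
  minimize  8y1 + 4y2 + 19y3
  subject to:
    y1 + 3y3 >= 4
    y2 + 3y3 >= 3
    y1, y2, y3 >= 0

Solving the primal: x* = (6.3333, 0).
  primal value c^T x* = 25.3333.
Solving the dual: y* = (0, 0, 1.3333).
  dual value b^T y* = 25.3333.
Strong duality: c^T x* = b^T y*. Confirmed.

25.3333


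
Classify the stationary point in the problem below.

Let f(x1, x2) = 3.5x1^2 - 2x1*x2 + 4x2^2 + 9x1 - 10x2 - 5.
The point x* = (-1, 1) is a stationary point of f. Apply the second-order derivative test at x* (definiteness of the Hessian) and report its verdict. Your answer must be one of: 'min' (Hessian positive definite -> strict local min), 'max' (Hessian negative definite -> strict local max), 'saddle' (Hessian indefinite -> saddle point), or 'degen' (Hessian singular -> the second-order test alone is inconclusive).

Compute the Hessian H = grad^2 f:
  H = [[7, -2], [-2, 8]]
Verify stationarity: grad f(x*) = H x* + g = (0, 0).
Eigenvalues of H: 5.4384, 9.5616.
Both eigenvalues > 0, so H is positive definite -> x* is a strict local min.

min


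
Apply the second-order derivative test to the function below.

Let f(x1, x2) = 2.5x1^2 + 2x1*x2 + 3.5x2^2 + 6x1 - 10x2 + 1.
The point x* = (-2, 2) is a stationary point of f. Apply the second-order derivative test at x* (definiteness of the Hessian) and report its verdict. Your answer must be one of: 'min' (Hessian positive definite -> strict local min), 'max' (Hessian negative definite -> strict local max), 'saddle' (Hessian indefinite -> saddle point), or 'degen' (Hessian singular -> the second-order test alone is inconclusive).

Compute the Hessian H = grad^2 f:
  H = [[5, 2], [2, 7]]
Verify stationarity: grad f(x*) = H x* + g = (0, 0).
Eigenvalues of H: 3.7639, 8.2361.
Both eigenvalues > 0, so H is positive definite -> x* is a strict local min.

min


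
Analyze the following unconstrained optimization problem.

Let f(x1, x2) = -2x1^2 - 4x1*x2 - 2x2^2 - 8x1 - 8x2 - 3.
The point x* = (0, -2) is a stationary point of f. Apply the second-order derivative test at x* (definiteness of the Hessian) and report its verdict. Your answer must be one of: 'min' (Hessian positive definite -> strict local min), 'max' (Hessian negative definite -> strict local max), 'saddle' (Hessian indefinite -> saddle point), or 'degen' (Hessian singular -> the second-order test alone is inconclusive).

Compute the Hessian H = grad^2 f:
  H = [[-4, -4], [-4, -4]]
Verify stationarity: grad f(x*) = H x* + g = (0, 0).
Eigenvalues of H: -8, 0.
H has a zero eigenvalue (singular; negative semidefinite but not definite), so H is neither positive definite, negative definite, nor indefinite. The second-order test alone is inconclusive -> degen.
(Indeed, f is constant along the null direction of H through x*, so x* is not a strict local extremum.)

degen


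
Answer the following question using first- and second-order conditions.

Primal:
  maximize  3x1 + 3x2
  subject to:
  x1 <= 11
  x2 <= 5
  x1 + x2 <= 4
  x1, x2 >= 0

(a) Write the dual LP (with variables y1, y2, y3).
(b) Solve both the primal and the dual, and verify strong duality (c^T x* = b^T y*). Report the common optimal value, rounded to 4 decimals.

The standard primal-dual pair for 'max c^T x s.t. A x <= b, x >= 0' is:
  Dual:  min b^T y  s.t.  A^T y >= c,  y >= 0.

So the dual LP is:
  minimize  11y1 + 5y2 + 4y3
  subject to:
    y1 + y3 >= 3
    y2 + y3 >= 3
    y1, y2, y3 >= 0

Solving the primal: x* = (4, 0).
  primal value c^T x* = 12.
Solving the dual: y* = (0, 0, 3).
  dual value b^T y* = 12.
Strong duality: c^T x* = b^T y*. Confirmed.

12


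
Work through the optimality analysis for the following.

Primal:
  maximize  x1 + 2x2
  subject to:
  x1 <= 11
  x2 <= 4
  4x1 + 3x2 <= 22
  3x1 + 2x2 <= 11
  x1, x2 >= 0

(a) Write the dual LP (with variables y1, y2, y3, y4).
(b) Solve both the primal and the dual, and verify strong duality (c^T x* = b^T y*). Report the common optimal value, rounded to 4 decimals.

The standard primal-dual pair for 'max c^T x s.t. A x <= b, x >= 0' is:
  Dual:  min b^T y  s.t.  A^T y >= c,  y >= 0.

So the dual LP is:
  minimize  11y1 + 4y2 + 22y3 + 11y4
  subject to:
    y1 + 4y3 + 3y4 >= 1
    y2 + 3y3 + 2y4 >= 2
    y1, y2, y3, y4 >= 0

Solving the primal: x* = (1, 4).
  primal value c^T x* = 9.
Solving the dual: y* = (0, 1.3333, 0, 0.3333).
  dual value b^T y* = 9.
Strong duality: c^T x* = b^T y*. Confirmed.

9


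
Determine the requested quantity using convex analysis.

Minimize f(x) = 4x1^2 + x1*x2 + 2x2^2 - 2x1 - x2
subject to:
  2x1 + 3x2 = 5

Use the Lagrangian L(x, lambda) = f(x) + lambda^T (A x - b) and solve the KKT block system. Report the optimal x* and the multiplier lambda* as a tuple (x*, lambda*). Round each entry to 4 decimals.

Form the Lagrangian:
  L(x, lambda) = (1/2) x^T Q x + c^T x + lambda^T (A x - b)
Stationarity (grad_x L = 0): Q x + c + A^T lambda = 0.
Primal feasibility: A x = b.

This gives the KKT block system:
  [ Q   A^T ] [ x     ]   [-c ]
  [ A    0  ] [ lambda ] = [ b ]

Solving the linear system:
  x*      = (0.4868, 1.3421)
  lambda* = (-1.6184)
  f(x*)   = 2.8882

x* = (0.4868, 1.3421), lambda* = (-1.6184)


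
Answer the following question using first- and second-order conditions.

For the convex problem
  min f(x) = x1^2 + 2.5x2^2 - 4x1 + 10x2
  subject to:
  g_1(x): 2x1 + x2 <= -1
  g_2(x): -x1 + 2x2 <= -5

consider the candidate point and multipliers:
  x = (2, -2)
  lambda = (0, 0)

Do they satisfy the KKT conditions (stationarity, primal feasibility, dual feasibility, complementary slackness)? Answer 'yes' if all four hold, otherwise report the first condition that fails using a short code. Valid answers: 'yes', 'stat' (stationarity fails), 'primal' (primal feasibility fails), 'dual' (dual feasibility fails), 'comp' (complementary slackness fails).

Gradient of f: grad f(x) = Q x + c = (0, 0)
Constraint values g_i(x) = a_i^T x - b_i:
  g_1((2, -2)) = 3
  g_2((2, -2)) = -1
Stationarity residual: grad f(x) + sum_i lambda_i a_i = (0, 0)
  -> stationarity OK
Primal feasibility (all g_i <= 0): FAILS
Dual feasibility (all lambda_i >= 0): OK
Complementary slackness (lambda_i * g_i(x) = 0 for all i): OK

Verdict: the first failing condition is primal_feasibility -> primal.

primal


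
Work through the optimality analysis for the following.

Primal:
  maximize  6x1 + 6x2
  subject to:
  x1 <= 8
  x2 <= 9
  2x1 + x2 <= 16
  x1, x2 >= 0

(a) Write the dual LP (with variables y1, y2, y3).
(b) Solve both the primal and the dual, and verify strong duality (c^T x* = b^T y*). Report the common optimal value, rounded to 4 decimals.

The standard primal-dual pair for 'max c^T x s.t. A x <= b, x >= 0' is:
  Dual:  min b^T y  s.t.  A^T y >= c,  y >= 0.

So the dual LP is:
  minimize  8y1 + 9y2 + 16y3
  subject to:
    y1 + 2y3 >= 6
    y2 + y3 >= 6
    y1, y2, y3 >= 0

Solving the primal: x* = (3.5, 9).
  primal value c^T x* = 75.
Solving the dual: y* = (0, 3, 3).
  dual value b^T y* = 75.
Strong duality: c^T x* = b^T y*. Confirmed.

75


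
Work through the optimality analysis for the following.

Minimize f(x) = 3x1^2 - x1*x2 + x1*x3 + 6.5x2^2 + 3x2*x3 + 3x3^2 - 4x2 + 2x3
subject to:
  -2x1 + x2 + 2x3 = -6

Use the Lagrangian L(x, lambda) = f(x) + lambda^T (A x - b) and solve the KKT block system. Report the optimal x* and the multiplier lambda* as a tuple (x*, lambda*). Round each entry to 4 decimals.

Form the Lagrangian:
  L(x, lambda) = (1/2) x^T Q x + c^T x + lambda^T (A x - b)
Stationarity (grad_x L = 0): Q x + c + A^T lambda = 0.
Primal feasibility: A x = b.

This gives the KKT block system:
  [ Q   A^T ] [ x     ]   [-c ]
  [ A    0  ] [ lambda ] = [ b ]

Solving the linear system:
  x*      = (1.4236, 0.6205, -1.8866)
  lambda* = (3.0173)
  f(x*)   = 5.9244

x* = (1.4236, 0.6205, -1.8866), lambda* = (3.0173)


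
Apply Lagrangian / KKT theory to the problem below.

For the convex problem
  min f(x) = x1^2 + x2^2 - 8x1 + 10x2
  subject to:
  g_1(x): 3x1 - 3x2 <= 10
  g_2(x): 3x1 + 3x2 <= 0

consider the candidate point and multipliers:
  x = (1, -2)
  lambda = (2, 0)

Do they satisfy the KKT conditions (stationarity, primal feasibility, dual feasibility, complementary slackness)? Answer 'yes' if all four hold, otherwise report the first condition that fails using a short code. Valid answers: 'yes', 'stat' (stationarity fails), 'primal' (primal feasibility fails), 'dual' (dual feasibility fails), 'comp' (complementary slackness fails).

Gradient of f: grad f(x) = Q x + c = (-6, 6)
Constraint values g_i(x) = a_i^T x - b_i:
  g_1((1, -2)) = -1
  g_2((1, -2)) = -3
Stationarity residual: grad f(x) + sum_i lambda_i a_i = (0, 0)
  -> stationarity OK
Primal feasibility (all g_i <= 0): OK
Dual feasibility (all lambda_i >= 0): OK
Complementary slackness (lambda_i * g_i(x) = 0 for all i): FAILS

Verdict: the first failing condition is complementary_slackness -> comp.

comp


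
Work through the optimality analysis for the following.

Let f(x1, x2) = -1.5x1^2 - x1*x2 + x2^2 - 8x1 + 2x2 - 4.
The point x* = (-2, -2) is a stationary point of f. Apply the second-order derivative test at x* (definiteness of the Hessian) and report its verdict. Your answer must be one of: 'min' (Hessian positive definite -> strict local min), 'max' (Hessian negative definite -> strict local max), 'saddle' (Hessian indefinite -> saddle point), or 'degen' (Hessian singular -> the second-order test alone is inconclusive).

Compute the Hessian H = grad^2 f:
  H = [[-3, -1], [-1, 2]]
Verify stationarity: grad f(x*) = H x* + g = (0, 0).
Eigenvalues of H: -3.1926, 2.1926.
Eigenvalues have mixed signs, so H is indefinite -> x* is a saddle point.

saddle


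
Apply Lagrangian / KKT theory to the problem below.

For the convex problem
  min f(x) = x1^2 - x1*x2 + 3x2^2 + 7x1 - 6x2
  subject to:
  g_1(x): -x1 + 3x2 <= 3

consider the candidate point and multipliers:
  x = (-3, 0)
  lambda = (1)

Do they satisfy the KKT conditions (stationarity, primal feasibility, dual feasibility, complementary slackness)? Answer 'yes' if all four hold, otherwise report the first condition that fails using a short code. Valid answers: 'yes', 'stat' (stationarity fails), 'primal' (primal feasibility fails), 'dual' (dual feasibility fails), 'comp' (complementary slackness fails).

Gradient of f: grad f(x) = Q x + c = (1, -3)
Constraint values g_i(x) = a_i^T x - b_i:
  g_1((-3, 0)) = 0
Stationarity residual: grad f(x) + sum_i lambda_i a_i = (0, 0)
  -> stationarity OK
Primal feasibility (all g_i <= 0): OK
Dual feasibility (all lambda_i >= 0): OK
Complementary slackness (lambda_i * g_i(x) = 0 for all i): OK

Verdict: yes, KKT holds.

yes


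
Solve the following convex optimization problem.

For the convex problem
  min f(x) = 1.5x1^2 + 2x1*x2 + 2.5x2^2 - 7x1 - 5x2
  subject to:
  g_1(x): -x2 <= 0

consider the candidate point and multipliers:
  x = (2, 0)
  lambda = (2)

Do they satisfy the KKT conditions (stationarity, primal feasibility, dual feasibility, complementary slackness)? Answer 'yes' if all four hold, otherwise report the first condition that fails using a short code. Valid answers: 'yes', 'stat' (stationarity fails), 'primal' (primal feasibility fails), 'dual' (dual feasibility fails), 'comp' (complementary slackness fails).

Gradient of f: grad f(x) = Q x + c = (-1, -1)
Constraint values g_i(x) = a_i^T x - b_i:
  g_1((2, 0)) = 0
Stationarity residual: grad f(x) + sum_i lambda_i a_i = (-1, -3)
  -> stationarity FAILS
Primal feasibility (all g_i <= 0): OK
Dual feasibility (all lambda_i >= 0): OK
Complementary slackness (lambda_i * g_i(x) = 0 for all i): OK

Verdict: the first failing condition is stationarity -> stat.

stat


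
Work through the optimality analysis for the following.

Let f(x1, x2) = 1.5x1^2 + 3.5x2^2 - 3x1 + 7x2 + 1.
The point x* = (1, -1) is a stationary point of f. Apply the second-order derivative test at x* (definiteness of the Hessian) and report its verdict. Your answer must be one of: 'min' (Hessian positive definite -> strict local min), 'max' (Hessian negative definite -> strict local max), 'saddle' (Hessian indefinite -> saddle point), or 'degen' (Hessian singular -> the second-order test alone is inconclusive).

Compute the Hessian H = grad^2 f:
  H = [[3, 0], [0, 7]]
Verify stationarity: grad f(x*) = H x* + g = (0, 0).
Eigenvalues of H: 3, 7.
Both eigenvalues > 0, so H is positive definite -> x* is a strict local min.

min


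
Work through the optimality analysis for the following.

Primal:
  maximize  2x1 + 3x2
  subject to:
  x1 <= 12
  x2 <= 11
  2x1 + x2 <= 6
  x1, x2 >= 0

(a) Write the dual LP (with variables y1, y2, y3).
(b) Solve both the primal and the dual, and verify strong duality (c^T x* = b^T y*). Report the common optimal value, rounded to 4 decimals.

The standard primal-dual pair for 'max c^T x s.t. A x <= b, x >= 0' is:
  Dual:  min b^T y  s.t.  A^T y >= c,  y >= 0.

So the dual LP is:
  minimize  12y1 + 11y2 + 6y3
  subject to:
    y1 + 2y3 >= 2
    y2 + y3 >= 3
    y1, y2, y3 >= 0

Solving the primal: x* = (0, 6).
  primal value c^T x* = 18.
Solving the dual: y* = (0, 0, 3).
  dual value b^T y* = 18.
Strong duality: c^T x* = b^T y*. Confirmed.

18


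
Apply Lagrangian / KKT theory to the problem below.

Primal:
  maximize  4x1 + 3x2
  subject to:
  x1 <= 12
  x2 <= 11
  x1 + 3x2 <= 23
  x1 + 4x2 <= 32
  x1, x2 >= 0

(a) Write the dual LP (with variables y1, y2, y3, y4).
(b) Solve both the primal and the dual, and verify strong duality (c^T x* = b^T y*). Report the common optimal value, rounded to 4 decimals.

The standard primal-dual pair for 'max c^T x s.t. A x <= b, x >= 0' is:
  Dual:  min b^T y  s.t.  A^T y >= c,  y >= 0.

So the dual LP is:
  minimize  12y1 + 11y2 + 23y3 + 32y4
  subject to:
    y1 + y3 + y4 >= 4
    y2 + 3y3 + 4y4 >= 3
    y1, y2, y3, y4 >= 0

Solving the primal: x* = (12, 3.6667).
  primal value c^T x* = 59.
Solving the dual: y* = (3, 0, 1, 0).
  dual value b^T y* = 59.
Strong duality: c^T x* = b^T y*. Confirmed.

59


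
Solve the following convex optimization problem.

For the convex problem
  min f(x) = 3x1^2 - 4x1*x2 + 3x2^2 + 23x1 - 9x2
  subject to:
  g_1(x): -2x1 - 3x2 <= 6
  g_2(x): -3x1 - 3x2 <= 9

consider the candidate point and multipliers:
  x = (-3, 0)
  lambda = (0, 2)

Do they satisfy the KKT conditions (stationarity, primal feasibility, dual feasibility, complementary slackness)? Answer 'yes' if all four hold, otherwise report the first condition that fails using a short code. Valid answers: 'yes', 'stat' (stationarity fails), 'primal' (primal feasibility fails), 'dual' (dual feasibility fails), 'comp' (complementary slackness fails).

Gradient of f: grad f(x) = Q x + c = (5, 3)
Constraint values g_i(x) = a_i^T x - b_i:
  g_1((-3, 0)) = 0
  g_2((-3, 0)) = 0
Stationarity residual: grad f(x) + sum_i lambda_i a_i = (-1, -3)
  -> stationarity FAILS
Primal feasibility (all g_i <= 0): OK
Dual feasibility (all lambda_i >= 0): OK
Complementary slackness (lambda_i * g_i(x) = 0 for all i): OK

Verdict: the first failing condition is stationarity -> stat.

stat


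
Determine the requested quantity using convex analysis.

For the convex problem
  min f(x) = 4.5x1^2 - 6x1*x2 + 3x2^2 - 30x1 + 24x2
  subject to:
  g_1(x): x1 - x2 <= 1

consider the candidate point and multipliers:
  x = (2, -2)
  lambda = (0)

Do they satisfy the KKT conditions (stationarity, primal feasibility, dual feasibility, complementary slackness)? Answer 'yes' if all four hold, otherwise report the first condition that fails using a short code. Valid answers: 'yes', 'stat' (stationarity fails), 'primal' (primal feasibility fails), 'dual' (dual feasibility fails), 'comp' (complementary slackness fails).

Gradient of f: grad f(x) = Q x + c = (0, 0)
Constraint values g_i(x) = a_i^T x - b_i:
  g_1((2, -2)) = 3
Stationarity residual: grad f(x) + sum_i lambda_i a_i = (0, 0)
  -> stationarity OK
Primal feasibility (all g_i <= 0): FAILS
Dual feasibility (all lambda_i >= 0): OK
Complementary slackness (lambda_i * g_i(x) = 0 for all i): OK

Verdict: the first failing condition is primal_feasibility -> primal.

primal


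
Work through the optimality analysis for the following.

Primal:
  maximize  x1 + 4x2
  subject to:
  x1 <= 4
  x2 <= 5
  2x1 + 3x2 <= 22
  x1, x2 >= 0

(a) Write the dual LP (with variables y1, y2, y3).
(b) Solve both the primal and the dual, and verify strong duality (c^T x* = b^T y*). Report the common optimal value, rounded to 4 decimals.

The standard primal-dual pair for 'max c^T x s.t. A x <= b, x >= 0' is:
  Dual:  min b^T y  s.t.  A^T y >= c,  y >= 0.

So the dual LP is:
  minimize  4y1 + 5y2 + 22y3
  subject to:
    y1 + 2y3 >= 1
    y2 + 3y3 >= 4
    y1, y2, y3 >= 0

Solving the primal: x* = (3.5, 5).
  primal value c^T x* = 23.5.
Solving the dual: y* = (0, 2.5, 0.5).
  dual value b^T y* = 23.5.
Strong duality: c^T x* = b^T y*. Confirmed.

23.5


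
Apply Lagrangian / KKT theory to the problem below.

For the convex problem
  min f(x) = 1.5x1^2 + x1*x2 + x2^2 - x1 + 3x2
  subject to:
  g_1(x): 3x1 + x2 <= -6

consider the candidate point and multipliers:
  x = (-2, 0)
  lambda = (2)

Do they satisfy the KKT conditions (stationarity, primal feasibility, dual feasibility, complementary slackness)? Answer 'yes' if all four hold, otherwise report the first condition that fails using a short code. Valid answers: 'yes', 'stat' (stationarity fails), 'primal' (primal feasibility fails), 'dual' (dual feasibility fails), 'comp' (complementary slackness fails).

Gradient of f: grad f(x) = Q x + c = (-7, 1)
Constraint values g_i(x) = a_i^T x - b_i:
  g_1((-2, 0)) = 0
Stationarity residual: grad f(x) + sum_i lambda_i a_i = (-1, 3)
  -> stationarity FAILS
Primal feasibility (all g_i <= 0): OK
Dual feasibility (all lambda_i >= 0): OK
Complementary slackness (lambda_i * g_i(x) = 0 for all i): OK

Verdict: the first failing condition is stationarity -> stat.

stat


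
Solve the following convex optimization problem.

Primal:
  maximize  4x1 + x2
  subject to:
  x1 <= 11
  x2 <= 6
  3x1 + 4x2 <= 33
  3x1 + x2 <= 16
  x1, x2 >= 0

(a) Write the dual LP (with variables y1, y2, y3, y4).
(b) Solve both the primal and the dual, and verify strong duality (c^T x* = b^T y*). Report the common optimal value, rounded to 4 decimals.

The standard primal-dual pair for 'max c^T x s.t. A x <= b, x >= 0' is:
  Dual:  min b^T y  s.t.  A^T y >= c,  y >= 0.

So the dual LP is:
  minimize  11y1 + 6y2 + 33y3 + 16y4
  subject to:
    y1 + 3y3 + 3y4 >= 4
    y2 + 4y3 + y4 >= 1
    y1, y2, y3, y4 >= 0

Solving the primal: x* = (5.3333, 0).
  primal value c^T x* = 21.3333.
Solving the dual: y* = (0, 0, 0, 1.3333).
  dual value b^T y* = 21.3333.
Strong duality: c^T x* = b^T y*. Confirmed.

21.3333


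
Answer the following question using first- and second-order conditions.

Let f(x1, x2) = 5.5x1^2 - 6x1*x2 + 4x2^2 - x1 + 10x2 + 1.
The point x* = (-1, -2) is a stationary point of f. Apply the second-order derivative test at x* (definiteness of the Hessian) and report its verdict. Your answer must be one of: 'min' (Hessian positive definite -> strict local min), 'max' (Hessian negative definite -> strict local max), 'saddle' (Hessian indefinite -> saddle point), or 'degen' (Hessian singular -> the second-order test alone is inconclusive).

Compute the Hessian H = grad^2 f:
  H = [[11, -6], [-6, 8]]
Verify stationarity: grad f(x*) = H x* + g = (0, 0).
Eigenvalues of H: 3.3153, 15.6847.
Both eigenvalues > 0, so H is positive definite -> x* is a strict local min.

min


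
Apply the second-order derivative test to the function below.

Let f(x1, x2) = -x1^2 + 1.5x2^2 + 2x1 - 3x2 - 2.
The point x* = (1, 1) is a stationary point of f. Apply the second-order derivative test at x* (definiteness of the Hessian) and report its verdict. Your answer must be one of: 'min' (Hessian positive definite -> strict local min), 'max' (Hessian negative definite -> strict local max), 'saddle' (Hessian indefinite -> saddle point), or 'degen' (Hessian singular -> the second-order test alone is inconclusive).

Compute the Hessian H = grad^2 f:
  H = [[-2, 0], [0, 3]]
Verify stationarity: grad f(x*) = H x* + g = (0, 0).
Eigenvalues of H: -2, 3.
Eigenvalues have mixed signs, so H is indefinite -> x* is a saddle point.

saddle


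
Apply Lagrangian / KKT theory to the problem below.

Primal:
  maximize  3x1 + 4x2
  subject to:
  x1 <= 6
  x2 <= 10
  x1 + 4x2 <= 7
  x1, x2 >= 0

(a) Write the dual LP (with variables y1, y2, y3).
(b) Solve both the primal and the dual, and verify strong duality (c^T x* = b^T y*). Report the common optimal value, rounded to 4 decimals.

The standard primal-dual pair for 'max c^T x s.t. A x <= b, x >= 0' is:
  Dual:  min b^T y  s.t.  A^T y >= c,  y >= 0.

So the dual LP is:
  minimize  6y1 + 10y2 + 7y3
  subject to:
    y1 + y3 >= 3
    y2 + 4y3 >= 4
    y1, y2, y3 >= 0

Solving the primal: x* = (6, 0.25).
  primal value c^T x* = 19.
Solving the dual: y* = (2, 0, 1).
  dual value b^T y* = 19.
Strong duality: c^T x* = b^T y*. Confirmed.

19


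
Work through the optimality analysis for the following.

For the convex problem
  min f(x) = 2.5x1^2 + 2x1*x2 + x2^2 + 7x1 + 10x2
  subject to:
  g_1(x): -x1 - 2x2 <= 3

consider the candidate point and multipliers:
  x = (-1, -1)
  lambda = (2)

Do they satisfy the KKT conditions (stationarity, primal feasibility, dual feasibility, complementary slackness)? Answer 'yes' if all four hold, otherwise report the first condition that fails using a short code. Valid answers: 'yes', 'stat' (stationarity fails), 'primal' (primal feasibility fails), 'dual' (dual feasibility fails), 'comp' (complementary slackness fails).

Gradient of f: grad f(x) = Q x + c = (0, 6)
Constraint values g_i(x) = a_i^T x - b_i:
  g_1((-1, -1)) = 0
Stationarity residual: grad f(x) + sum_i lambda_i a_i = (-2, 2)
  -> stationarity FAILS
Primal feasibility (all g_i <= 0): OK
Dual feasibility (all lambda_i >= 0): OK
Complementary slackness (lambda_i * g_i(x) = 0 for all i): OK

Verdict: the first failing condition is stationarity -> stat.

stat


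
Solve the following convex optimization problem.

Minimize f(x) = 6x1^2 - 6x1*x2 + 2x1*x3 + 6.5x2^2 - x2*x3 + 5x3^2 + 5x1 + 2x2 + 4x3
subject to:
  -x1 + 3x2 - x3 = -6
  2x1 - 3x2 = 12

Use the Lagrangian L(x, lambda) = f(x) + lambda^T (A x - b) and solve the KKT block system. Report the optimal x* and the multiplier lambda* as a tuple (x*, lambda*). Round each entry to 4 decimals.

Form the Lagrangian:
  L(x, lambda) = (1/2) x^T Q x + c^T x + lambda^T (A x - b)
Stationarity (grad_x L = 0): Q x + c + A^T lambda = 0.
Primal feasibility: A x = b.

This gives the KKT block system:
  [ Q   A^T ] [ x     ]   [-c ]
  [ A    0  ] [ lambda ] = [ b ]

Solving the linear system:
  x*      = (2.8663, -2.0891, -3.1337)
  lambda* = (-19.5149, -32.5891)
  f(x*)   = 135.7995

x* = (2.8663, -2.0891, -3.1337), lambda* = (-19.5149, -32.5891)


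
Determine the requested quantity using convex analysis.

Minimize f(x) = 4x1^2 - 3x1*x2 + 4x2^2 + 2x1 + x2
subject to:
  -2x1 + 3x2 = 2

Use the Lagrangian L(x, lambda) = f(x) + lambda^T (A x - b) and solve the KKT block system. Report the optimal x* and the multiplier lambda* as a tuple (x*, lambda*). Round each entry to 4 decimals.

Form the Lagrangian:
  L(x, lambda) = (1/2) x^T Q x + c^T x + lambda^T (A x - b)
Stationarity (grad_x L = 0): Q x + c + A^T lambda = 0.
Primal feasibility: A x = b.

This gives the KKT block system:
  [ Q   A^T ] [ x     ]   [-c ]
  [ A    0  ] [ lambda ] = [ b ]

Solving the linear system:
  x*      = (-0.5588, 0.2941)
  lambda* = (-1.6765)
  f(x*)   = 1.2647

x* = (-0.5588, 0.2941), lambda* = (-1.6765)


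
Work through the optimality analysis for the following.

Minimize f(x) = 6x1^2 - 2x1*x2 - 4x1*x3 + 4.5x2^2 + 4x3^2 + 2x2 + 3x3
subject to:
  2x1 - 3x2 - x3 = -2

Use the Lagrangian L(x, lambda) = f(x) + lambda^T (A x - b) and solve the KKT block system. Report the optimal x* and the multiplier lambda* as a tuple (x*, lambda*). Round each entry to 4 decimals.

Form the Lagrangian:
  L(x, lambda) = (1/2) x^T Q x + c^T x + lambda^T (A x - b)
Stationarity (grad_x L = 0): Q x + c + A^T lambda = 0.
Primal feasibility: A x = b.

This gives the KKT block system:
  [ Q   A^T ] [ x     ]   [-c ]
  [ A    0  ] [ lambda ] = [ b ]

Solving the linear system:
  x*      = (-0.4126, 0.4854, -0.2816)
  lambda* = (2.3981)
  f(x*)   = 2.4612

x* = (-0.4126, 0.4854, -0.2816), lambda* = (2.3981)


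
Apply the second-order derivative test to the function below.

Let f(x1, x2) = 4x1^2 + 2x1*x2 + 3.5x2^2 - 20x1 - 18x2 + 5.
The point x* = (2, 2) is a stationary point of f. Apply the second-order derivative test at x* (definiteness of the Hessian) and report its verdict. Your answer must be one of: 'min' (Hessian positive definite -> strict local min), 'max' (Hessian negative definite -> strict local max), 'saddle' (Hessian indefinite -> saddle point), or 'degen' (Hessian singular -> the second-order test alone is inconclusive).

Compute the Hessian H = grad^2 f:
  H = [[8, 2], [2, 7]]
Verify stationarity: grad f(x*) = H x* + g = (0, 0).
Eigenvalues of H: 5.4384, 9.5616.
Both eigenvalues > 0, so H is positive definite -> x* is a strict local min.

min


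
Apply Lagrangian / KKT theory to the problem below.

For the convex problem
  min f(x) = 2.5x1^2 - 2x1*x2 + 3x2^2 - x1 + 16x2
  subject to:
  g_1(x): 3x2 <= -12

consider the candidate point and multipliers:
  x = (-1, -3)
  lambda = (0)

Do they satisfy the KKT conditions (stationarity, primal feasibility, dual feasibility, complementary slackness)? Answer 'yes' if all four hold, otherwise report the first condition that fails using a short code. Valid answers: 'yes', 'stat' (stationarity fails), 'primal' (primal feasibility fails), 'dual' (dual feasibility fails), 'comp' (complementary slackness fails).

Gradient of f: grad f(x) = Q x + c = (0, 0)
Constraint values g_i(x) = a_i^T x - b_i:
  g_1((-1, -3)) = 3
Stationarity residual: grad f(x) + sum_i lambda_i a_i = (0, 0)
  -> stationarity OK
Primal feasibility (all g_i <= 0): FAILS
Dual feasibility (all lambda_i >= 0): OK
Complementary slackness (lambda_i * g_i(x) = 0 for all i): OK

Verdict: the first failing condition is primal_feasibility -> primal.

primal


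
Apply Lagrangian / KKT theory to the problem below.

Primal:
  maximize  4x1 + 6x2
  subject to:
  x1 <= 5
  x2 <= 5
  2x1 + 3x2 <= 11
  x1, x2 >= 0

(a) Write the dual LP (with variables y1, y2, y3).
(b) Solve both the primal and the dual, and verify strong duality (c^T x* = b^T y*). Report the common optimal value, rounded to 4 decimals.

The standard primal-dual pair for 'max c^T x s.t. A x <= b, x >= 0' is:
  Dual:  min b^T y  s.t.  A^T y >= c,  y >= 0.

So the dual LP is:
  minimize  5y1 + 5y2 + 11y3
  subject to:
    y1 + 2y3 >= 4
    y2 + 3y3 >= 6
    y1, y2, y3 >= 0

Solving the primal: x* = (0, 3.6667).
  primal value c^T x* = 22.
Solving the dual: y* = (0, 0, 2).
  dual value b^T y* = 22.
Strong duality: c^T x* = b^T y*. Confirmed.

22
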